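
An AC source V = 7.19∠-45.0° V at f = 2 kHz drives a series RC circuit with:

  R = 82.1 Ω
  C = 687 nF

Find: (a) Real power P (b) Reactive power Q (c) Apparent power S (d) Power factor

Step 1 — Angular frequency: ω = 2π·f = 2π·2000 = 1.257e+04 rad/s.
Step 2 — Component impedances:
  R: Z = R = 82.1 Ω
  C: Z = 1/(jωC) = -j/(ω·C) = 0 - j115.8 Ω
Step 3 — Series combination: Z_total = R + C = 82.1 - j115.8 Ω = 142∠-54.7° Ω.
Step 4 — Source phasor: V = 7.19∠-45.0° V = 5.084 - j5.084 V.
Step 5 — Current: I = V / Z = 0.04992 + j0.008508 A = 0.05064∠9.7° A.
Step 6 — Complex power: S = V·I* = 0.2106 - j0.2971 VA.
Step 7 — Real power: P = Re(S) = 0.2106 W.
Step 8 — Reactive power: Q = Im(S) = -0.2971 VAR.
Step 9 — Apparent power: |S| = 0.3641 VA.
Step 10 — Power factor: PF = P/|S| = 0.5783 (leading).

(a) P = 0.2106 W  (b) Q = -0.2971 VAR  (c) S = 0.3641 VA  (d) PF = 0.5783 (leading)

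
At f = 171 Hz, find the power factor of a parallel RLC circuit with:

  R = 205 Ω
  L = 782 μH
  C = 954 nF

Step 1 — Angular frequency: ω = 2π·f = 2π·171 = 1074 rad/s.
Step 2 — Component impedances:
  R: Z = R = 205 Ω
  L: Z = jωL = j·1074·0.000782 = 0 + j0.8402 Ω
  C: Z = 1/(jωC) = -j/(ω·C) = 0 - j975.6 Ω
Step 3 — Parallel combination: 1/Z_total = 1/R + 1/L + 1/C; Z_total = 0.003449 + j0.8409 Ω = 0.8409∠89.8° Ω.
Step 4 — Power factor: PF = cos(φ) = Re(Z)/|Z| = 0.003449/0.8409 = 0.004102.
Step 5 — Type: Im(Z) = 0.8409 ⇒ lagging (phase φ = 89.8°).

PF = 0.004102 (lagging, φ = 89.8°)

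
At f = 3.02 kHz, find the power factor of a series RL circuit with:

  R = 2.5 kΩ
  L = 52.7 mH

Step 1 — Angular frequency: ω = 2π·f = 2π·3020 = 1.898e+04 rad/s.
Step 2 — Component impedances:
  R: Z = R = 2500 Ω
  L: Z = jωL = j·1.898e+04·0.0527 = 0 + j1000 Ω
Step 3 — Series combination: Z_total = R + L = 2500 + j1000 Ω = 2693∠21.8° Ω.
Step 4 — Power factor: PF = cos(φ) = Re(Z)/|Z| = 2500/2692.6 = 0.9285.
Step 5 — Type: Im(Z) = 1000 ⇒ lagging (phase φ = 21.8°).

PF = 0.9285 (lagging, φ = 21.8°)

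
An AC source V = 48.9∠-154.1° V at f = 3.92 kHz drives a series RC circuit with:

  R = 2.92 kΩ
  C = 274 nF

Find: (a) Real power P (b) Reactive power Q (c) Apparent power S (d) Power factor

Step 1 — Angular frequency: ω = 2π·f = 2π·3920 = 2.463e+04 rad/s.
Step 2 — Component impedances:
  R: Z = R = 2920 Ω
  C: Z = 1/(jωC) = -j/(ω·C) = 0 - j148.2 Ω
Step 3 — Series combination: Z_total = R + C = 2920 - j148.2 Ω = 2924∠-2.9° Ω.
Step 4 — Source phasor: V = 48.9∠-154.1° V = -43.99 - j21.36 V.
Step 5 — Current: I = V / Z = -0.01466 - j0.008059 A = 0.01673∠-151.2° A.
Step 6 — Complex power: S = V·I* = 0.8168 - j0.04145 VA.
Step 7 — Real power: P = Re(S) = 0.8168 W.
Step 8 — Reactive power: Q = Im(S) = -0.04145 VAR.
Step 9 — Apparent power: |S| = 0.8179 VA.
Step 10 — Power factor: PF = P/|S| = 0.9987 (leading).

(a) P = 0.8168 W  (b) Q = -0.04145 VAR  (c) S = 0.8179 VA  (d) PF = 0.9987 (leading)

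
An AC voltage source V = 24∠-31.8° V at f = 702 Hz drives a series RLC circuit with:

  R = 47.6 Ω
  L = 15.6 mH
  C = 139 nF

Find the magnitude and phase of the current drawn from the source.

Step 1 — Angular frequency: ω = 2π·f = 2π·702 = 4411 rad/s.
Step 2 — Component impedances:
  R: Z = R = 47.6 Ω
  L: Z = jωL = j·4411·0.0156 = 0 + j68.81 Ω
  C: Z = 1/(jωC) = -j/(ω·C) = 0 - j1631 Ω
Step 3 — Series combination: Z_total = R + L + C = 47.6 - j1562 Ω = 1563∠-88.3° Ω.
Step 4 — Source phasor: V = 24∠-31.8° V = 20.4 - j12.65 V.
Step 5 — Ohm's law: I = V / Z_total = (20.4 - j12.65) / (47.6 - j1562) = 0.008485 + j0.0128 A.
Step 6 — Convert to polar: |I| = 0.01536 A, ∠I = 56.5°.

I = 0.01536∠56.5° A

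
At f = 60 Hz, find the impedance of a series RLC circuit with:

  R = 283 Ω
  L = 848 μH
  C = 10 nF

Step 1 — Angular frequency: ω = 2π·f = 2π·60 = 377 rad/s.
Step 2 — Component impedances:
  R: Z = R = 283 Ω
  L: Z = jωL = j·377·0.000848 = 0 + j0.3197 Ω
  C: Z = 1/(jωC) = -j/(ω·C) = 0 - j2.653e+05 Ω
Step 3 — Series combination: Z_total = R + L + C = 283 - j2.653e+05 Ω = 2.653e+05∠-89.9° Ω.

Z = 283 - j2.653e+05 Ω = 2.653e+05∠-89.9° Ω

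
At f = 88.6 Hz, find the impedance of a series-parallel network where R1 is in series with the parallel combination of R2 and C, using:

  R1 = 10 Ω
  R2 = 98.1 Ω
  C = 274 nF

Step 1 — Angular frequency: ω = 2π·f = 2π·88.6 = 556.7 rad/s.
Step 2 — Component impedances:
  R1: Z = R = 10 Ω
  R2: Z = R = 98.1 Ω
  C: Z = 1/(jωC) = -j/(ω·C) = 0 - j6556 Ω
Step 3 — Parallel branch: R2 || C = 1/(1/R2 + 1/C) = 98.08 - j1.468 Ω.
Step 4 — Series with R1: Z_total = R1 + (R2 || C) = 108.1 - j1.468 Ω = 108.1∠-0.8° Ω.

Z = 108.1 - j1.468 Ω = 108.1∠-0.8° Ω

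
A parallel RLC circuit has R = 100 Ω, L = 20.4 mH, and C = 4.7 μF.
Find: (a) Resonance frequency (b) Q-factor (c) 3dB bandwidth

Step 1 — Resonance: ω₀ = 1/√(LC) = 1/√(0.0204·4.7e-06) = 3230 rad/s.
Step 2 — f₀ = ω₀/(2π) = 514 Hz.
Step 3 — Parallel Q: Q = R/(ω₀L) = 100/(3230·0.0204) = 1.518.
Step 4 — Bandwidth: Δω = ω₀/Q = 2128 rad/s; BW = Δω/(2π) = 338.6 Hz.

(a) f₀ = 514 Hz  (b) Q = 1.518  (c) BW = 338.6 Hz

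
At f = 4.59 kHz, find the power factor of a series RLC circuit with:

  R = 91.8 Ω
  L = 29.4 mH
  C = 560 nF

Step 1 — Angular frequency: ω = 2π·f = 2π·4590 = 2.884e+04 rad/s.
Step 2 — Component impedances:
  R: Z = R = 91.8 Ω
  L: Z = jωL = j·2.884e+04·0.0294 = 0 + j847.9 Ω
  C: Z = 1/(jωC) = -j/(ω·C) = 0 - j61.92 Ω
Step 3 — Series combination: Z_total = R + L + C = 91.8 + j786 Ω = 791.3∠83.3° Ω.
Step 4 — Power factor: PF = cos(φ) = Re(Z)/|Z| = 91.8/791.3 = 0.116.
Step 5 — Type: Im(Z) = 786 ⇒ lagging (phase φ = 83.3°).

PF = 0.116 (lagging, φ = 83.3°)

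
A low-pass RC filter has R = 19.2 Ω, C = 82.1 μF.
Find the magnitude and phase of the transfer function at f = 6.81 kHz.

Step 1 — Angular frequency: ω = 2π·6810 = 4.279e+04 rad/s.
Step 2 — Transfer function: H(jω) = 1/(1 + jωRC).
Step 3 — Denominator: 1 + jωRC = 1 + j·4.279e+04·19.2·8.21e-05 = 1 + j67.45.
Step 4 — H = 0.0002198 - j0.01482.
Step 5 — Magnitude: |H| = 0.01482 (-36.6 dB); phase: φ = -89.2°.

|H| = 0.01482 (-36.6 dB), φ = -89.2°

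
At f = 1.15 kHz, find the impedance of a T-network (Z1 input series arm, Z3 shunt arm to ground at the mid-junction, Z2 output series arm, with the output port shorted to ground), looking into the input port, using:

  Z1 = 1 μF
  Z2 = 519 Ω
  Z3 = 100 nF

Step 1 — Angular frequency: ω = 2π·f = 2π·1150 = 7226 rad/s.
Step 2 — Component impedances:
  Z1: Z = 1/(jωC) = -j/(ω·C) = 0 - j138.4 Ω
  Z2: Z = R = 519 Ω
  Z3: Z = 1/(jωC) = -j/(ω·C) = 0 - j1384 Ω
Step 3 — With the output port shorted to ground, the output series arm Z2 runs from the junction to ground; the shunt arm Z3 also runs from the junction to ground. They appear in parallel: Z3 || Z2 = 455 - j170.6 Ω.
Step 4 — Series with input arm Z1: Z_in = Z1 + (Z3 || Z2) = 455 - j309 Ω = 550∠-34.2° Ω.

Z = 455 - j309 Ω = 550∠-34.2° Ω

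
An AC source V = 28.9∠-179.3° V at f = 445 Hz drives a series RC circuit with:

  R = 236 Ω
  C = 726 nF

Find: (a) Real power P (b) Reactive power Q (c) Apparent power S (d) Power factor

Step 1 — Angular frequency: ω = 2π·f = 2π·445 = 2796 rad/s.
Step 2 — Component impedances:
  R: Z = R = 236 Ω
  C: Z = 1/(jωC) = -j/(ω·C) = 0 - j492.6 Ω
Step 3 — Series combination: Z_total = R + C = 236 - j492.6 Ω = 546.2∠-64.4° Ω.
Step 4 — Source phasor: V = 28.9∠-179.3° V = -28.9 - j0.3531 V.
Step 5 — Current: I = V / Z = -0.02227 - j0.04799 A = 0.05291∠-114.9° A.
Step 6 — Complex power: S = V·I* = 0.6606 - j1.379 VA.
Step 7 — Real power: P = Re(S) = 0.6606 W.
Step 8 — Reactive power: Q = Im(S) = -1.379 VAR.
Step 9 — Apparent power: |S| = 1.529 VA.
Step 10 — Power factor: PF = P/|S| = 0.432 (leading).

(a) P = 0.6606 W  (b) Q = -1.379 VAR  (c) S = 1.529 VA  (d) PF = 0.432 (leading)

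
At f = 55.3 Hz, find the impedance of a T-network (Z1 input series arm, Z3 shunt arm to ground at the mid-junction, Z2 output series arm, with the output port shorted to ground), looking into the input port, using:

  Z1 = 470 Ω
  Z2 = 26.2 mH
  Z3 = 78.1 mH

Step 1 — Angular frequency: ω = 2π·f = 2π·55.3 = 347.5 rad/s.
Step 2 — Component impedances:
  Z1: Z = R = 470 Ω
  Z2: Z = jωL = j·347.5·0.0262 = 0 + j9.103 Ω
  Z3: Z = jωL = j·347.5·0.0781 = 0 + j27.14 Ω
Step 3 — With the output port shorted to ground, the output series arm Z2 runs from the junction to ground; the shunt arm Z3 also runs from the junction to ground. They appear in parallel: Z3 || Z2 = 0 + j6.817 Ω.
Step 4 — Series with input arm Z1: Z_in = Z1 + (Z3 || Z2) = 470 + j6.817 Ω = 470∠0.8° Ω.

Z = 470 + j6.817 Ω = 470∠0.8° Ω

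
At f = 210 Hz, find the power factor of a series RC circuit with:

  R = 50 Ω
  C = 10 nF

Step 1 — Angular frequency: ω = 2π·f = 2π·210 = 1319 rad/s.
Step 2 — Component impedances:
  R: Z = R = 50 Ω
  C: Z = 1/(jωC) = -j/(ω·C) = 0 - j7.579e+04 Ω
Step 3 — Series combination: Z_total = R + C = 50 - j7.579e+04 Ω = 7.579e+04∠-90.0° Ω.
Step 4 — Power factor: PF = cos(φ) = Re(Z)/|Z| = 50/7.579e+04 = 0.0006597.
Step 5 — Type: Im(Z) = -7.579e+04 ⇒ leading (phase φ = -90.0°).

PF = 0.0006597 (leading, φ = -90.0°)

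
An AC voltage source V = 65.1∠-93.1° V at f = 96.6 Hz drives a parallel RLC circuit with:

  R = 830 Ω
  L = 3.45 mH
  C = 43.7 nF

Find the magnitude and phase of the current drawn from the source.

Step 1 — Angular frequency: ω = 2π·f = 2π·96.6 = 607 rad/s.
Step 2 — Component impedances:
  R: Z = R = 830 Ω
  L: Z = jωL = j·607·0.00345 = 0 + j2.094 Ω
  C: Z = 1/(jωC) = -j/(ω·C) = 0 - j3.77e+04 Ω
Step 3 — Parallel combination: 1/Z_total = 1/R + 1/L + 1/C; Z_total = 0.005283 + j2.094 Ω = 2.094∠89.9° Ω.
Step 4 — Source phasor: V = 65.1∠-93.1° V = -3.521 - j65 V.
Step 5 — Ohm's law: I = V / Z_total = (-3.521 - j65) / (0.005283 + j2.094) = -31.05 + j1.603 A.
Step 6 — Convert to polar: |I| = 31.09 A, ∠I = 177.0°.

I = 31.09∠177.0° A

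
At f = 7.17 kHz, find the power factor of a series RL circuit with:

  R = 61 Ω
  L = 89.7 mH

Step 1 — Angular frequency: ω = 2π·f = 2π·7170 = 4.505e+04 rad/s.
Step 2 — Component impedances:
  R: Z = R = 61 Ω
  L: Z = jωL = j·4.505e+04·0.0897 = 0 + j4041 Ω
Step 3 — Series combination: Z_total = R + L = 61 + j4041 Ω = 4041∠89.1° Ω.
Step 4 — Power factor: PF = cos(φ) = Re(Z)/|Z| = 61/4041.5 = 0.01509.
Step 5 — Type: Im(Z) = 4041 ⇒ lagging (phase φ = 89.1°).

PF = 0.01509 (lagging, φ = 89.1°)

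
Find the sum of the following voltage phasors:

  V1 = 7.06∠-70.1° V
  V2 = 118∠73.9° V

Step 1 — Convert each phasor to rectangular form:
  V1 = 7.06·(cos(-70.1°) + j·sin(-70.1°)) = 2.403 - j6.638 V
  V2 = 118·(cos(73.9°) + j·sin(73.9°)) = 32.72 + j113.4 V
Step 2 — Sum components: V_total = 35.13 + j106.7 V.
Step 3 — Convert to polar: |V_total| = 112.4 V, ∠V_total = 71.8°.

V_total = 112.4∠71.8° V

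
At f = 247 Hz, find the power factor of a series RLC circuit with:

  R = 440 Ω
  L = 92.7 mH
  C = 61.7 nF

Step 1 — Angular frequency: ω = 2π·f = 2π·247 = 1552 rad/s.
Step 2 — Component impedances:
  R: Z = R = 440 Ω
  L: Z = jωL = j·1552·0.0927 = 0 + j143.9 Ω
  C: Z = 1/(jωC) = -j/(ω·C) = 0 - j1.044e+04 Ω
Step 3 — Series combination: Z_total = R + L + C = 440 - j1.03e+04 Ω = 1.031e+04∠-87.6° Ω.
Step 4 — Power factor: PF = cos(φ) = Re(Z)/|Z| = 440/1.031e+04 = 0.04268.
Step 5 — Type: Im(Z) = -1.03e+04 ⇒ leading (phase φ = -87.6°).

PF = 0.04268 (leading, φ = -87.6°)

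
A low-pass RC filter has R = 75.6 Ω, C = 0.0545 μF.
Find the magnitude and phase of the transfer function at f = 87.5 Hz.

Step 1 — Angular frequency: ω = 2π·87.5 = 549.8 rad/s.
Step 2 — Transfer function: H(jω) = 1/(1 + jωRC).
Step 3 — Denominator: 1 + jωRC = 1 + j·549.8·75.6·5.45e-08 = 1 + j0.002265.
Step 4 — H = 1 - j0.002265.
Step 5 — Magnitude: |H| = 1 (-0.0 dB); phase: φ = -0.1°.

|H| = 1 (-0.0 dB), φ = -0.1°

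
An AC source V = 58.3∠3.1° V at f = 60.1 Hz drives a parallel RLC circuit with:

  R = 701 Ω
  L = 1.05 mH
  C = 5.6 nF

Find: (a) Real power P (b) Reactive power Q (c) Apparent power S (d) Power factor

Step 1 — Angular frequency: ω = 2π·f = 2π·60.1 = 377.6 rad/s.
Step 2 — Component impedances:
  R: Z = R = 701 Ω
  L: Z = jωL = j·377.6·0.00105 = 0 + j0.3965 Ω
  C: Z = 1/(jωC) = -j/(ω·C) = 0 - j4.729e+05 Ω
Step 3 — Parallel combination: 1/Z_total = 1/R + 1/L + 1/C; Z_total = 0.0002243 + j0.3965 Ω = 0.3965∠90.0° Ω.
Step 4 — Source phasor: V = 58.3∠3.1° V = 58.21 + j3.153 V.
Step 5 — Current: I = V / Z = 8.035 - j146.8 A = 147∠-86.9° A.
Step 6 — Complex power: S = V·I* = 4.849 + j8572 VA.
Step 7 — Real power: P = Re(S) = 4.849 W.
Step 8 — Reactive power: Q = Im(S) = 8572 VAR.
Step 9 — Apparent power: |S| = 8572 VA.
Step 10 — Power factor: PF = P/|S| = 0.0005656 (lagging).

(a) P = 4.849 W  (b) Q = 8572 VAR  (c) S = 8572 VA  (d) PF = 0.0005656 (lagging)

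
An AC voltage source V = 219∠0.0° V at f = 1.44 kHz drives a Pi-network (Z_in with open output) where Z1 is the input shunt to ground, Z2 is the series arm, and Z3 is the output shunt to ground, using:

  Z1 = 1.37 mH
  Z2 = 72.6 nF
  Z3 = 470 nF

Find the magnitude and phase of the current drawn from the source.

Step 1 — Angular frequency: ω = 2π·f = 2π·1440 = 9048 rad/s.
Step 2 — Component impedances:
  Z1: Z = jωL = j·9048·0.00137 = 0 + j12.4 Ω
  Z2: Z = 1/(jωC) = -j/(ω·C) = 0 - j1522 Ω
  Z3: Z = 1/(jωC) = -j/(ω·C) = 0 - j235.2 Ω
Step 3 — With open output, the series arm Z2 and the output shunt Z3 appear in series to ground: Z2 + Z3 = 0 - j1758 Ω.
Step 4 — Parallel with input shunt Z1: Z_in = Z1 || (Z2 + Z3) = 0 + j12.48 Ω = 12.48∠90.0° Ω.
Step 5 — Source phasor: V = 219∠0.0° V = 219 V.
Step 6 — Ohm's law: I = V / Z_total = (219) / (0 + j12.48) = 0 - j17.54 A.
Step 7 — Convert to polar: |I| = 17.54 A, ∠I = -90.0°.

I = 17.54∠-90.0° A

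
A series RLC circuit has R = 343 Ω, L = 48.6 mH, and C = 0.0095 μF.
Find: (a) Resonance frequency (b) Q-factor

Step 1 — Resonance condition Im(Z)=0 gives ω₀ = 1/√(LC).
Step 2 — ω₀ = 1/√(0.0486·9.5e-09) = 4.654e+04 rad/s.
Step 3 — f₀ = ω₀/(2π) = 7407 Hz.
Step 4 — Series Q: Q = ω₀L/R = 4.654e+04·0.0486/343 = 6.594.

(a) f₀ = 7407 Hz  (b) Q = 6.594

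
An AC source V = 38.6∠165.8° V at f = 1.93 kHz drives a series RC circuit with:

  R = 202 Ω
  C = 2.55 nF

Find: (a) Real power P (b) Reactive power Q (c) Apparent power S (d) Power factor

Step 1 — Angular frequency: ω = 2π·f = 2π·1930 = 1.213e+04 rad/s.
Step 2 — Component impedances:
  R: Z = R = 202 Ω
  C: Z = 1/(jωC) = -j/(ω·C) = 0 - j3.234e+04 Ω
Step 3 — Series combination: Z_total = R + C = 202 - j3.234e+04 Ω = 3.234e+04∠-89.6° Ω.
Step 4 — Source phasor: V = 38.6∠165.8° V = -37.42 + j9.469 V.
Step 5 — Current: I = V / Z = -0.0003 - j0.001155 A = 0.001194∠-104.6° A.
Step 6 — Complex power: S = V·I* = 0.0002878 - j0.04607 VA.
Step 7 — Real power: P = Re(S) = 0.0002878 W.
Step 8 — Reactive power: Q = Im(S) = -0.04607 VAR.
Step 9 — Apparent power: |S| = 0.04607 VA.
Step 10 — Power factor: PF = P/|S| = 0.006246 (leading).

(a) P = 0.0002878 W  (b) Q = -0.04607 VAR  (c) S = 0.04607 VA  (d) PF = 0.006246 (leading)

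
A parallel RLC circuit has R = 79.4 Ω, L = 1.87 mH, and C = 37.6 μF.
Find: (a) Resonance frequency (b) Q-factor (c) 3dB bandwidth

Step 1 — Resonance: ω₀ = 1/√(LC) = 1/√(0.00187·3.76e-05) = 3771 rad/s.
Step 2 — f₀ = ω₀/(2π) = 600.2 Hz.
Step 3 — Parallel Q: Q = R/(ω₀L) = 79.4/(3771·0.00187) = 11.26.
Step 4 — Bandwidth: Δω = ω₀/Q = 335 rad/s; BW = Δω/(2π) = 53.31 Hz.

(a) f₀ = 600.2 Hz  (b) Q = 11.26  (c) BW = 53.31 Hz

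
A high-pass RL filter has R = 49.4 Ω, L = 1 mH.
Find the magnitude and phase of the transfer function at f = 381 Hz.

Step 1 — Angular frequency: ω = 2π·381 = 2394 rad/s.
Step 2 — Transfer function: H(jω) = jωL/(R + jωL).
Step 3 — Numerator jωL = j·2.394; denominator R + jωL = 49.4 + j2.394.
Step 4 — H = 0.002343 + j0.04835.
Step 5 — Magnitude: |H| = 0.0484 (-26.3 dB); phase: φ = 87.2°.

|H| = 0.0484 (-26.3 dB), φ = 87.2°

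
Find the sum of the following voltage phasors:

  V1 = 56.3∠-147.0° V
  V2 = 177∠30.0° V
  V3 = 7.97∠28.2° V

Step 1 — Convert each phasor to rectangular form:
  V1 = 56.3·(cos(-147.0°) + j·sin(-147.0°)) = -47.22 - j30.66 V
  V2 = 177·(cos(30.0°) + j·sin(30.0°)) = 153.3 + j88.5 V
  V3 = 7.97·(cos(28.2°) + j·sin(28.2°)) = 7.024 + j3.766 V
Step 2 — Sum components: V_total = 113.1 + j61.6 V.
Step 3 — Convert to polar: |V_total| = 128.8 V, ∠V_total = 28.6°.

V_total = 128.8∠28.6° V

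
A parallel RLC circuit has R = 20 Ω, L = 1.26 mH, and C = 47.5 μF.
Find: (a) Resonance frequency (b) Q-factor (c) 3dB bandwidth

Step 1 — Resonance: ω₀ = 1/√(LC) = 1/√(0.00126·4.75e-05) = 4088 rad/s.
Step 2 — f₀ = ω₀/(2π) = 650.6 Hz.
Step 3 — Parallel Q: Q = R/(ω₀L) = 20/(4088·0.00126) = 3.883.
Step 4 — Bandwidth: Δω = ω₀/Q = 1053 rad/s; BW = Δω/(2π) = 167.5 Hz.

(a) f₀ = 650.6 Hz  (b) Q = 3.883  (c) BW = 167.5 Hz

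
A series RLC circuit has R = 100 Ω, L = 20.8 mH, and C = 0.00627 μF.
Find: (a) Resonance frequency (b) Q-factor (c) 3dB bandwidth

Step 1 — Resonance: ω₀ = 1/√(LC) = 1/√(0.0208·6.27e-09) = 8.757e+04 rad/s.
Step 2 — f₀ = ω₀/(2π) = 1.394e+04 Hz.
Step 3 — Series Q: Q = ω₀L/R = 8.757e+04·0.0208/100 = 18.21.
Step 4 — Bandwidth: Δω = ω₀/Q = 4808 rad/s; BW = Δω/(2π) = 765.2 Hz.

(a) f₀ = 1.394e+04 Hz  (b) Q = 18.21  (c) BW = 765.2 Hz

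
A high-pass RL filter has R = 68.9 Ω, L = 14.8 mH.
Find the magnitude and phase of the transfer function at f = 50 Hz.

Step 1 — Angular frequency: ω = 2π·50 = 314.2 rad/s.
Step 2 — Transfer function: H(jω) = jωL/(R + jωL).
Step 3 — Numerator jωL = j·4.65; denominator R + jωL = 68.9 + j4.65.
Step 4 — H = 0.004533 + j0.06718.
Step 5 — Magnitude: |H| = 0.06733 (-23.4 dB); phase: φ = 86.1°.

|H| = 0.06733 (-23.4 dB), φ = 86.1°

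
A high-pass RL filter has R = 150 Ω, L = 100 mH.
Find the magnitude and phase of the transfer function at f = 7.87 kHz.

Step 1 — Angular frequency: ω = 2π·7870 = 4.945e+04 rad/s.
Step 2 — Transfer function: H(jω) = jωL/(R + jωL).
Step 3 — Numerator jωL = j·4945; denominator R + jωL = 150 + j4945.
Step 4 — H = 0.9991 + j0.03031.
Step 5 — Magnitude: |H| = 0.9995 (-0.0 dB); phase: φ = 1.7°.

|H| = 0.9995 (-0.0 dB), φ = 1.7°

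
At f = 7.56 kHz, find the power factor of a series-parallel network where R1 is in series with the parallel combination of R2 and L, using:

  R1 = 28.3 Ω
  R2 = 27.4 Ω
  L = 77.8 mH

Step 1 — Angular frequency: ω = 2π·f = 2π·7560 = 4.75e+04 rad/s.
Step 2 — Component impedances:
  R1: Z = R = 28.3 Ω
  R2: Z = R = 27.4 Ω
  L: Z = jωL = j·4.75e+04·0.0778 = 0 + j3696 Ω
Step 3 — Parallel branch: R2 || L = 1/(1/R2 + 1/L) = 27.4 + j0.2031 Ω.
Step 4 — Series with R1: Z_total = R1 + (R2 || L) = 55.7 + j0.2031 Ω = 55.7∠0.2° Ω.
Step 5 — Power factor: PF = cos(φ) = Re(Z)/|Z| = 55.7/55.7 = 1.
Step 6 — Type: Im(Z) = 0.2031 ⇒ lagging (phase φ = 0.2°).

PF = 1 (lagging, φ = 0.2°)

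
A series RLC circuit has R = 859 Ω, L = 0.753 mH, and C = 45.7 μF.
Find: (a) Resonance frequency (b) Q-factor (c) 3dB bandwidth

Step 1 — Resonance: ω₀ = 1/√(LC) = 1/√(0.000753·4.57e-05) = 5391 rad/s.
Step 2 — f₀ = ω₀/(2π) = 858 Hz.
Step 3 — Series Q: Q = ω₀L/R = 5391·0.000753/859 = 0.004725.
Step 4 — Bandwidth: Δω = ω₀/Q = 1.141e+06 rad/s; BW = Δω/(2π) = 1.816e+05 Hz.

(a) f₀ = 858 Hz  (b) Q = 0.004725  (c) BW = 1.816e+05 Hz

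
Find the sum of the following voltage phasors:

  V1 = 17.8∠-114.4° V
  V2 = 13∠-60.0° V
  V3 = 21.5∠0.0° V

Step 1 — Convert each phasor to rectangular form:
  V1 = 17.8·(cos(-114.4°) + j·sin(-114.4°)) = -7.353 - j16.21 V
  V2 = 13·(cos(-60.0°) + j·sin(-60.0°)) = 6.5 - j11.26 V
  V3 = 21.5·(cos(0.0°) + j·sin(0.0°)) = 21.5 V
Step 2 — Sum components: V_total = 20.65 - j27.47 V.
Step 3 — Convert to polar: |V_total| = 34.36 V, ∠V_total = -53.1°.

V_total = 34.36∠-53.1° V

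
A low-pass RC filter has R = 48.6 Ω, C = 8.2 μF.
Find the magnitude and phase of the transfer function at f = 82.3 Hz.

Step 1 — Angular frequency: ω = 2π·82.3 = 517.1 rad/s.
Step 2 — Transfer function: H(jω) = 1/(1 + jωRC).
Step 3 — Denominator: 1 + jωRC = 1 + j·517.1·48.6·8.2e-06 = 1 + j0.2061.
Step 4 — H = 0.9593 - j0.1977.
Step 5 — Magnitude: |H| = 0.9794 (-0.2 dB); phase: φ = -11.6°.

|H| = 0.9794 (-0.2 dB), φ = -11.6°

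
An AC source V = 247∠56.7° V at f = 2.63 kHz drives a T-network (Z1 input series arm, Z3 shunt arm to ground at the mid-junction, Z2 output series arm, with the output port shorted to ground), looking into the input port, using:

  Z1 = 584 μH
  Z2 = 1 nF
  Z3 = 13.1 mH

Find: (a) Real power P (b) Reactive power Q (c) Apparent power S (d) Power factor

Step 1 — Angular frequency: ω = 2π·f = 2π·2630 = 1.652e+04 rad/s.
Step 2 — Component impedances:
  Z1: Z = jωL = j·1.652e+04·0.000584 = 0 + j9.65 Ω
  Z2: Z = 1/(jωC) = -j/(ω·C) = 0 - j6.052e+04 Ω
  Z3: Z = jωL = j·1.652e+04·0.0131 = 0 + j216.5 Ω
Step 3 — With the output port shorted to ground, the output series arm Z2 runs from the junction to ground; the shunt arm Z3 also runs from the junction to ground. They appear in parallel: Z3 || Z2 = 0 + j217.3 Ω.
Step 4 — Series with input arm Z1: Z_in = Z1 + (Z3 || Z2) = 0 + j226.9 Ω = 226.9∠90.0° Ω.
Step 5 — Source phasor: V = 247∠56.7° V = 135.6 + j206.4 V.
Step 6 — Current: I = V / Z = 0.9098 - j0.5977 A = 1.089∠-33.3° A.
Step 7 — Complex power: S = V·I* = 0 + j268.9 VA.
Step 8 — Real power: P = Re(S) = 0 W.
Step 9 — Reactive power: Q = Im(S) = 268.9 VAR.
Step 10 — Apparent power: |S| = 268.9 VA.
Step 11 — Power factor: PF = P/|S| = 0 (lagging).

(a) P = 0 W  (b) Q = 268.9 VAR  (c) S = 268.9 VA  (d) PF = 0 (lagging)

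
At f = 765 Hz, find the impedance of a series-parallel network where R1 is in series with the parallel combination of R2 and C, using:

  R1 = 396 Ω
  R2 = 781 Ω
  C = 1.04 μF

Step 1 — Angular frequency: ω = 2π·f = 2π·765 = 4807 rad/s.
Step 2 — Component impedances:
  R1: Z = R = 396 Ω
  R2: Z = R = 781 Ω
  C: Z = 1/(jωC) = -j/(ω·C) = 0 - j200 Ω
Step 3 — Parallel branch: R2 || C = 1/(1/R2 + 1/C) = 48.08 - j187.7 Ω.
Step 4 — Series with R1: Z_total = R1 + (R2 || C) = 444.1 - j187.7 Ω = 482.1∠-22.9° Ω.

Z = 444.1 - j187.7 Ω = 482.1∠-22.9° Ω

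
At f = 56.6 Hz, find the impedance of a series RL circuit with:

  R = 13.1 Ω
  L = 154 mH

Step 1 — Angular frequency: ω = 2π·f = 2π·56.6 = 355.6 rad/s.
Step 2 — Component impedances:
  R: Z = R = 13.1 Ω
  L: Z = jωL = j·355.6·0.154 = 0 + j54.77 Ω
Step 3 — Series combination: Z_total = R + L = 13.1 + j54.77 Ω = 56.31∠76.5° Ω.

Z = 13.1 + j54.77 Ω = 56.31∠76.5° Ω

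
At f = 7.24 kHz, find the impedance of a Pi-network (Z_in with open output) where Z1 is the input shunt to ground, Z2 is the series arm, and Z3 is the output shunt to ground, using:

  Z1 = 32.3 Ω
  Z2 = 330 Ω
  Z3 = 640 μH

Step 1 — Angular frequency: ω = 2π·f = 2π·7240 = 4.549e+04 rad/s.
Step 2 — Component impedances:
  Z1: Z = R = 32.3 Ω
  Z2: Z = R = 330 Ω
  Z3: Z = jωL = j·4.549e+04·0.00064 = 0 + j29.11 Ω
Step 3 — With open output, the series arm Z2 and the output shunt Z3 appear in series to ground: Z2 + Z3 = 330 + j29.11 Ω.
Step 4 — Parallel with input shunt Z1: Z_in = Z1 || (Z2 + Z3) = 29.44 + j0.2299 Ω = 29.44∠0.4° Ω.

Z = 29.44 + j0.2299 Ω = 29.44∠0.4° Ω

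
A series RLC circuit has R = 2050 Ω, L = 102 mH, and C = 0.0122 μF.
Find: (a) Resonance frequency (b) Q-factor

Step 1 — Resonance condition Im(Z)=0 gives ω₀ = 1/√(LC).
Step 2 — ω₀ = 1/√(0.102·1.22e-08) = 2.835e+04 rad/s.
Step 3 — f₀ = ω₀/(2π) = 4512 Hz.
Step 4 — Series Q: Q = ω₀L/R = 2.835e+04·0.102/2050 = 1.41.

(a) f₀ = 4512 Hz  (b) Q = 1.41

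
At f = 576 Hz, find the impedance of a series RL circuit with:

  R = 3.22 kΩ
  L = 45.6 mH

Step 1 — Angular frequency: ω = 2π·f = 2π·576 = 3619 rad/s.
Step 2 — Component impedances:
  R: Z = R = 3220 Ω
  L: Z = jωL = j·3619·0.0456 = 0 + j165 Ω
Step 3 — Series combination: Z_total = R + L = 3220 + j165 Ω = 3224∠2.9° Ω.

Z = 3220 + j165 Ω = 3224∠2.9° Ω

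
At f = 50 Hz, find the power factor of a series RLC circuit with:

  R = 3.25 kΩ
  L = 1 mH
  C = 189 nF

Step 1 — Angular frequency: ω = 2π·f = 2π·50 = 314.2 rad/s.
Step 2 — Component impedances:
  R: Z = R = 3250 Ω
  L: Z = jωL = j·314.2·0.001 = 0 + j0.3142 Ω
  C: Z = 1/(jωC) = -j/(ω·C) = 0 - j1.684e+04 Ω
Step 3 — Series combination: Z_total = R + L + C = 3250 - j1.684e+04 Ω = 1.715e+04∠-79.1° Ω.
Step 4 — Power factor: PF = cos(φ) = Re(Z)/|Z| = 3250/1.715e+04 = 0.1895.
Step 5 — Type: Im(Z) = -1.684e+04 ⇒ leading (phase φ = -79.1°).

PF = 0.1895 (leading, φ = -79.1°)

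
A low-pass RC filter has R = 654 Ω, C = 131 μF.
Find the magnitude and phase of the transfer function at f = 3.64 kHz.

Step 1 — Angular frequency: ω = 2π·3640 = 2.287e+04 rad/s.
Step 2 — Transfer function: H(jω) = 1/(1 + jωRC).
Step 3 — Denominator: 1 + jωRC = 1 + j·2.287e+04·654·0.000131 = 1 + j1959.
Step 4 — H = 2.605e-07 - j0.0005104.
Step 5 — Magnitude: |H| = 0.0005104 (-65.8 dB); phase: φ = -90.0°.

|H| = 0.0005104 (-65.8 dB), φ = -90.0°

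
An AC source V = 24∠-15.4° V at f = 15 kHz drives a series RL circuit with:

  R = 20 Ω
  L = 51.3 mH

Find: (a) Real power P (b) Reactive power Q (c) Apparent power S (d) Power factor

Step 1 — Angular frequency: ω = 2π·f = 2π·1.5e+04 = 9.425e+04 rad/s.
Step 2 — Component impedances:
  R: Z = R = 20 Ω
  L: Z = jωL = j·9.425e+04·0.0513 = 0 + j4835 Ω
Step 3 — Series combination: Z_total = R + L = 20 + j4835 Ω = 4835∠89.8° Ω.
Step 4 — Source phasor: V = 24∠-15.4° V = 23.14 - j6.373 V.
Step 5 — Current: I = V / Z = -0.001298 - j0.004791 A = 0.004964∠-105.2° A.
Step 6 — Complex power: S = V·I* = 0.0004928 + j0.1191 VA.
Step 7 — Real power: P = Re(S) = 0.0004928 W.
Step 8 — Reactive power: Q = Im(S) = 0.1191 VAR.
Step 9 — Apparent power: |S| = 0.1191 VA.
Step 10 — Power factor: PF = P/|S| = 0.004137 (lagging).

(a) P = 0.0004928 W  (b) Q = 0.1191 VAR  (c) S = 0.1191 VA  (d) PF = 0.004137 (lagging)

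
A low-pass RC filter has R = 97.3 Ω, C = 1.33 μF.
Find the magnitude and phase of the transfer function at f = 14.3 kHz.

Step 1 — Angular frequency: ω = 2π·1.43e+04 = 8.985e+04 rad/s.
Step 2 — Transfer function: H(jω) = 1/(1 + jωRC).
Step 3 — Denominator: 1 + jωRC = 1 + j·8.985e+04·97.3·1.33e-06 = 1 + j11.63.
Step 4 — H = 0.007342 - j0.08537.
Step 5 — Magnitude: |H| = 0.08569 (-21.3 dB); phase: φ = -85.1°.

|H| = 0.08569 (-21.3 dB), φ = -85.1°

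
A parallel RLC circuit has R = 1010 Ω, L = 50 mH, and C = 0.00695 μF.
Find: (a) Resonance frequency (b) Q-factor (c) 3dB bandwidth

Step 1 — Resonance: ω₀ = 1/√(LC) = 1/√(0.05·6.95e-09) = 5.364e+04 rad/s.
Step 2 — f₀ = ω₀/(2π) = 8538 Hz.
Step 3 — Parallel Q: Q = R/(ω₀L) = 1010/(5.364e+04·0.05) = 0.3766.
Step 4 — Bandwidth: Δω = ω₀/Q = 1.425e+05 rad/s; BW = Δω/(2π) = 2.267e+04 Hz.

(a) f₀ = 8538 Hz  (b) Q = 0.3766  (c) BW = 2.267e+04 Hz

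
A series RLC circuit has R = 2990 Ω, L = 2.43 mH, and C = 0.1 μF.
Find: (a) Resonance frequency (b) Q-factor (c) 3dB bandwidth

Step 1 — Resonance condition Im(Z)=0 gives ω₀ = 1/√(LC).
Step 2 — ω₀ = 1/√(0.00243·1e-07) = 6.415e+04 rad/s.
Step 3 — f₀ = ω₀/(2π) = 1.021e+04 Hz.
Step 4 — Series Q: Q = ω₀L/R = 6.415e+04·0.00243/2990 = 0.05214.
Step 5 — 3dB bandwidth: Δω = ω₀/Q = 1.23e+06 rad/s; BW = Δω/(2π) = 1.958e+05 Hz.

(a) f₀ = 1.021e+04 Hz  (b) Q = 0.05214  (c) BW = 1.958e+05 Hz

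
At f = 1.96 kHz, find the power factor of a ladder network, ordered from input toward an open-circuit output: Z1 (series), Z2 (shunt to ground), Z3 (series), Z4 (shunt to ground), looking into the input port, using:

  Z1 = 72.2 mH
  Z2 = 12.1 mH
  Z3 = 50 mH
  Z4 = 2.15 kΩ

Step 1 — Angular frequency: ω = 2π·f = 2π·1960 = 1.232e+04 rad/s.
Step 2 — Component impedances:
  Z1: Z = jωL = j·1.232e+04·0.0722 = 0 + j889.1 Ω
  Z2: Z = jωL = j·1.232e+04·0.0121 = 0 + j149 Ω
  Z3: Z = jωL = j·1.232e+04·0.05 = 0 + j615.8 Ω
  Z4: Z = R = 2150 Ω
Step 3 — Ladder network (open output): work backward from the far end, alternating series and parallel combinations. Z_in = 9.168 + j1035 Ω = 1035∠89.5° Ω.
Step 4 — Power factor: PF = cos(φ) = Re(Z)/|Z| = 9.168/1035 = 0.008858.
Step 5 — Type: Im(Z) = 1035 ⇒ lagging (phase φ = 89.5°).

PF = 0.008858 (lagging, φ = 89.5°)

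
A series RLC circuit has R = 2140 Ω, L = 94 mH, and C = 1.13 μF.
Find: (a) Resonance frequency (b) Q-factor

Step 1 — Resonance condition Im(Z)=0 gives ω₀ = 1/√(LC).
Step 2 — ω₀ = 1/√(0.094·1.13e-06) = 3068 rad/s.
Step 3 — f₀ = ω₀/(2π) = 488.3 Hz.
Step 4 — Series Q: Q = ω₀L/R = 3068·0.094/2140 = 0.1348.

(a) f₀ = 488.3 Hz  (b) Q = 0.1348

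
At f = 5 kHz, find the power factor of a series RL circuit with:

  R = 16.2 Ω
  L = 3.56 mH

Step 1 — Angular frequency: ω = 2π·f = 2π·5000 = 3.142e+04 rad/s.
Step 2 — Component impedances:
  R: Z = R = 16.2 Ω
  L: Z = jωL = j·3.142e+04·0.00356 = 0 + j111.8 Ω
Step 3 — Series combination: Z_total = R + L = 16.2 + j111.8 Ω = 113∠81.8° Ω.
Step 4 — Power factor: PF = cos(φ) = Re(Z)/|Z| = 16.2/113 = 0.1434.
Step 5 — Type: Im(Z) = 111.8 ⇒ lagging (phase φ = 81.8°).

PF = 0.1434 (lagging, φ = 81.8°)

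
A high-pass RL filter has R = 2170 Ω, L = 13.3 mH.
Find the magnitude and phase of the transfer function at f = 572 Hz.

Step 1 — Angular frequency: ω = 2π·572 = 3594 rad/s.
Step 2 — Transfer function: H(jω) = jωL/(R + jωL).
Step 3 — Numerator jωL = j·47.8; denominator R + jωL = 2170 + j47.8.
Step 4 — H = 0.000485 + j0.02202.
Step 5 — Magnitude: |H| = 0.02202 (-33.1 dB); phase: φ = 88.7°.

|H| = 0.02202 (-33.1 dB), φ = 88.7°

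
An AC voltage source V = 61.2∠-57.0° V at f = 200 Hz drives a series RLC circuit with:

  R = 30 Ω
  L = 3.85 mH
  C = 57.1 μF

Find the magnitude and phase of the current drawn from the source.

Step 1 — Angular frequency: ω = 2π·f = 2π·200 = 1257 rad/s.
Step 2 — Component impedances:
  R: Z = R = 30 Ω
  L: Z = jωL = j·1257·0.00385 = 0 + j4.838 Ω
  C: Z = 1/(jωC) = -j/(ω·C) = 0 - j13.94 Ω
Step 3 — Series combination: Z_total = R + L + C = 30 - j9.098 Ω = 31.35∠-16.9° Ω.
Step 4 — Source phasor: V = 61.2∠-57.0° V = 33.33 - j51.33 V.
Step 5 — Ohm's law: I = V / Z_total = (33.33 - j51.33) / (30 - j9.098) = 1.493 - j1.258 A.
Step 6 — Convert to polar: |I| = 1.952 A, ∠I = -40.1°.

I = 1.952∠-40.1° A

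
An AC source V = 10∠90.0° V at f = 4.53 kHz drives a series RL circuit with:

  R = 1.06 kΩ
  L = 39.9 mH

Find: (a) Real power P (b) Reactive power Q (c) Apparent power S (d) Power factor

Step 1 — Angular frequency: ω = 2π·f = 2π·4530 = 2.846e+04 rad/s.
Step 2 — Component impedances:
  R: Z = R = 1060 Ω
  L: Z = jωL = j·2.846e+04·0.0399 = 0 + j1136 Ω
Step 3 — Series combination: Z_total = R + L = 1060 + j1136 Ω = 1553∠47.0° Ω.
Step 4 — Source phasor: V = 10∠90.0° V = 0 + j10 V.
Step 5 — Current: I = V / Z = 0.004706 + j0.004392 A = 0.006437∠43.0° A.
Step 6 — Complex power: S = V·I* = 0.04392 + j0.04706 VA.
Step 7 — Real power: P = Re(S) = 0.04392 W.
Step 8 — Reactive power: Q = Im(S) = 0.04706 VAR.
Step 9 — Apparent power: |S| = 0.06437 VA.
Step 10 — Power factor: PF = P/|S| = 0.6823 (lagging).

(a) P = 0.04392 W  (b) Q = 0.04706 VAR  (c) S = 0.06437 VA  (d) PF = 0.6823 (lagging)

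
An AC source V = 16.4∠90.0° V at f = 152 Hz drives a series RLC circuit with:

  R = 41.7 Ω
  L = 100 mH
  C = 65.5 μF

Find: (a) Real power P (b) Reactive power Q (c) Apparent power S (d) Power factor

Step 1 — Angular frequency: ω = 2π·f = 2π·152 = 955 rad/s.
Step 2 — Component impedances:
  R: Z = R = 41.7 Ω
  L: Z = jωL = j·955·0.1 = 0 + j95.5 Ω
  C: Z = 1/(jωC) = -j/(ω·C) = 0 - j15.99 Ω
Step 3 — Series combination: Z_total = R + L + C = 41.7 + j79.52 Ω = 89.79∠62.3° Ω.
Step 4 — Source phasor: V = 16.4∠90.0° V = 0 + j16.4 V.
Step 5 — Current: I = V / Z = 0.1618 + j0.08483 A = 0.1827∠27.7° A.
Step 6 — Complex power: S = V·I* = 1.391 + j2.653 VA.
Step 7 — Real power: P = Re(S) = 1.391 W.
Step 8 — Reactive power: Q = Im(S) = 2.653 VAR.
Step 9 — Apparent power: |S| = 2.995 VA.
Step 10 — Power factor: PF = P/|S| = 0.4644 (lagging).

(a) P = 1.391 W  (b) Q = 2.653 VAR  (c) S = 2.995 VA  (d) PF = 0.4644 (lagging)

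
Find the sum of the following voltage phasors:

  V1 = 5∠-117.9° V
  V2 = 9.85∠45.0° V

Step 1 — Convert each phasor to rectangular form:
  V1 = 5·(cos(-117.9°) + j·sin(-117.9°)) = -2.34 - j4.419 V
  V2 = 9.85·(cos(45.0°) + j·sin(45.0°)) = 6.965 + j6.965 V
Step 2 — Sum components: V_total = 4.625 + j2.546 V.
Step 3 — Convert to polar: |V_total| = 5.28 V, ∠V_total = 28.8°.

V_total = 5.28∠28.8° V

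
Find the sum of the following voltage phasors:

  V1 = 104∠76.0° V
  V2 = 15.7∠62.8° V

Step 1 — Convert each phasor to rectangular form:
  V1 = 104·(cos(76.0°) + j·sin(76.0°)) = 25.16 + j100.9 V
  V2 = 15.7·(cos(62.8°) + j·sin(62.8°)) = 7.176 + j13.96 V
Step 2 — Sum components: V_total = 32.34 + j114.9 V.
Step 3 — Convert to polar: |V_total| = 119.3 V, ∠V_total = 74.3°.

V_total = 119.3∠74.3° V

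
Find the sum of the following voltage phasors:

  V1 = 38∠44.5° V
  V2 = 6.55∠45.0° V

Step 1 — Convert each phasor to rectangular form:
  V1 = 38·(cos(44.5°) + j·sin(44.5°)) = 27.1 + j26.63 V
  V2 = 6.55·(cos(45.0°) + j·sin(45.0°)) = 4.632 + j4.632 V
Step 2 — Sum components: V_total = 31.74 + j31.27 V.
Step 3 — Convert to polar: |V_total| = 44.55 V, ∠V_total = 44.6°.

V_total = 44.55∠44.6° V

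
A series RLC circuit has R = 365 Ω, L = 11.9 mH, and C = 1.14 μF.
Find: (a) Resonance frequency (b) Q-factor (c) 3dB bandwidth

Step 1 — Resonance condition Im(Z)=0 gives ω₀ = 1/√(LC).
Step 2 — ω₀ = 1/√(0.0119·1.14e-06) = 8586 rad/s.
Step 3 — f₀ = ω₀/(2π) = 1366 Hz.
Step 4 — Series Q: Q = ω₀L/R = 8586·0.0119/365 = 0.2799.
Step 5 — 3dB bandwidth: Δω = ω₀/Q = 3.067e+04 rad/s; BW = Δω/(2π) = 4882 Hz.

(a) f₀ = 1366 Hz  (b) Q = 0.2799  (c) BW = 4882 Hz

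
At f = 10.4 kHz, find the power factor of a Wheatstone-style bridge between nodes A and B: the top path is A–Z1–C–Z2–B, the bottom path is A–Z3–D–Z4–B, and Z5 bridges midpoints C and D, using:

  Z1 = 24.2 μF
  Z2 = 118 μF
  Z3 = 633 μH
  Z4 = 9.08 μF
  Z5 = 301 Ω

Step 1 — Angular frequency: ω = 2π·f = 2π·1.04e+04 = 6.535e+04 rad/s.
Step 2 — Component impedances:
  Z1: Z = 1/(jωC) = -j/(ω·C) = 0 - j0.6324 Ω
  Z2: Z = 1/(jωC) = -j/(ω·C) = 0 - j0.1297 Ω
  Z3: Z = jωL = j·6.535e+04·0.000633 = 0 + j41.36 Ω
  Z4: Z = 1/(jωC) = -j/(ω·C) = 0 - j1.685 Ω
  Z5: Z = R = 301 Ω
Step 3 — Bridge requires nodal analysis (the Z5 bridge couples midpoints C and D, so the two paths cannot be reduced to a simple series/parallel combination). Setting node B to ground and injecting 1 A at node A, the 3-node admittance system at A, C, D solves to V_A = Z_AB = 9.07e-05 - j0.777 Ω = 0.777∠-90.0° Ω.
Step 4 — Power factor: PF = cos(φ) = Re(Z)/|Z| = 9.07e-05/0.777 = 0.0001167.
Step 5 — Type: Im(Z) = -0.777 ⇒ leading (phase φ = -90.0°).

PF = 0.0001167 (leading, φ = -90.0°)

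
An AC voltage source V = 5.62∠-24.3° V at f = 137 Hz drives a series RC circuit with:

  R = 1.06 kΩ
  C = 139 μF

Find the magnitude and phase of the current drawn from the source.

Step 1 — Angular frequency: ω = 2π·f = 2π·137 = 860.8 rad/s.
Step 2 — Component impedances:
  R: Z = R = 1060 Ω
  C: Z = 1/(jωC) = -j/(ω·C) = 0 - j8.358 Ω
Step 3 — Series combination: Z_total = R + C = 1060 - j8.358 Ω = 1060∠-0.5° Ω.
Step 4 — Source phasor: V = 5.62∠-24.3° V = 5.122 - j2.313 V.
Step 5 — Ohm's law: I = V / Z_total = (5.122 - j2.313) / (1060 - j8.358) = 0.004849 - j0.002144 A.
Step 6 — Convert to polar: |I| = 0.005302 A, ∠I = -23.8°.

I = 0.005302∠-23.8° A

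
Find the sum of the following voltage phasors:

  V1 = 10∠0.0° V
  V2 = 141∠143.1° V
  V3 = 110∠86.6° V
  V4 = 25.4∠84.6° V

Step 1 — Convert each phasor to rectangular form:
  V1 = 10·(cos(0.0°) + j·sin(0.0°)) = 10 V
  V2 = 141·(cos(143.1°) + j·sin(143.1°)) = -112.8 + j84.66 V
  V3 = 110·(cos(86.6°) + j·sin(86.6°)) = 6.524 + j109.8 V
  V4 = 25.4·(cos(84.6°) + j·sin(84.6°)) = 2.39 + j25.29 V
Step 2 — Sum components: V_total = -93.84 + j219.8 V.
Step 3 — Convert to polar: |V_total| = 239 V, ∠V_total = 113.1°.

V_total = 239∠113.1° V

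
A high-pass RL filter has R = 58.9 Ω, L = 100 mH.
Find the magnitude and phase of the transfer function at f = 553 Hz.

Step 1 — Angular frequency: ω = 2π·553 = 3475 rad/s.
Step 2 — Transfer function: H(jω) = jωL/(R + jωL).
Step 3 — Numerator jωL = j·347.5; denominator R + jωL = 58.9 + j347.5.
Step 4 — H = 0.9721 + j0.1648.
Step 5 — Magnitude: |H| = 0.9859 (-0.1 dB); phase: φ = 9.6°.

|H| = 0.9859 (-0.1 dB), φ = 9.6°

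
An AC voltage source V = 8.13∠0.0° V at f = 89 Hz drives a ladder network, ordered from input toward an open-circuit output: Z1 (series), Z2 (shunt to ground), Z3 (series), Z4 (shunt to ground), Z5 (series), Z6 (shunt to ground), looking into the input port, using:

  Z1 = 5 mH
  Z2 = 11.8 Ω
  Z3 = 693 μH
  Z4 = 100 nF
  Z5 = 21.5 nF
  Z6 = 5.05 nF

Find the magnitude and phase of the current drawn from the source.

Step 1 — Angular frequency: ω = 2π·f = 2π·89 = 559.2 rad/s.
Step 2 — Component impedances:
  Z1: Z = jωL = j·559.2·0.005 = 0 + j2.796 Ω
  Z2: Z = R = 11.8 Ω
  Z3: Z = jωL = j·559.2·0.000693 = 0 + j0.3875 Ω
  Z4: Z = 1/(jωC) = -j/(ω·C) = 0 - j1.788e+04 Ω
  Z5: Z = 1/(jωC) = -j/(ω·C) = 0 - j8.317e+04 Ω
  Z6: Z = 1/(jωC) = -j/(ω·C) = 0 - j3.541e+05 Ω
Step 3 — Ladder network (open output): work backward from the far end, alternating series and parallel combinations. Z_in = 11.8 + j2.788 Ω = 12.12∠13.3° Ω.
Step 4 — Source phasor: V = 8.13∠0.0° V = 8.13 V.
Step 5 — Ohm's law: I = V / Z_total = (8.13) / (11.8 + j2.788) = 0.6526 - j0.1542 A.
Step 6 — Convert to polar: |I| = 0.6705 A, ∠I = -13.3°.

I = 0.6705∠-13.3° A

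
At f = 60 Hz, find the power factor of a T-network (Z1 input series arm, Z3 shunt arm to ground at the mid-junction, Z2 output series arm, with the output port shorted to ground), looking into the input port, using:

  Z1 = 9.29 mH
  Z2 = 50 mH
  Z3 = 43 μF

Step 1 — Angular frequency: ω = 2π·f = 2π·60 = 377 rad/s.
Step 2 — Component impedances:
  Z1: Z = jωL = j·377·0.00929 = 0 + j3.502 Ω
  Z2: Z = jωL = j·377·0.05 = 0 + j18.85 Ω
  Z3: Z = 1/(jωC) = -j/(ω·C) = 0 - j61.69 Ω
Step 3 — With the output port shorted to ground, the output series arm Z2 runs from the junction to ground; the shunt arm Z3 also runs from the junction to ground. They appear in parallel: Z3 || Z2 = 0 + j27.14 Ω.
Step 4 — Series with input arm Z1: Z_in = Z1 + (Z3 || Z2) = 0 + j30.65 Ω = 30.65∠90.0° Ω.
Step 5 — Power factor: PF = cos(φ) = Re(Z)/|Z| = 0/30.65 = 0.
Step 6 — Type: Im(Z) = 30.65 ⇒ lagging (phase φ = 90.0°).

PF = 0 (lagging, φ = 90.0°)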